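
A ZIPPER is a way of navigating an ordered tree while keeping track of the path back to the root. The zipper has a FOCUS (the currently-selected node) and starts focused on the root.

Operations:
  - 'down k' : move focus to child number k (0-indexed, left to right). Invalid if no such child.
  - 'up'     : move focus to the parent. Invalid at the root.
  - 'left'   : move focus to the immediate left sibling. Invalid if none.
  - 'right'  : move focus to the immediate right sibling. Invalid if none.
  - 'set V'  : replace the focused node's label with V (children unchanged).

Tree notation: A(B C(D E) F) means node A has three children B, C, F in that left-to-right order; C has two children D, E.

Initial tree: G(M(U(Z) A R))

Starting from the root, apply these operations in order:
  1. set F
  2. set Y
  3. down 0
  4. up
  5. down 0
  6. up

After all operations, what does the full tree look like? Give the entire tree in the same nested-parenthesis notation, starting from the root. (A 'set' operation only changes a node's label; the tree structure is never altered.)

Answer: Y(M(U(Z) A R))

Derivation:
Step 1 (set F): focus=F path=root depth=0 children=['M'] (at root)
Step 2 (set Y): focus=Y path=root depth=0 children=['M'] (at root)
Step 3 (down 0): focus=M path=0 depth=1 children=['U', 'A', 'R'] left=[] right=[] parent=Y
Step 4 (up): focus=Y path=root depth=0 children=['M'] (at root)
Step 5 (down 0): focus=M path=0 depth=1 children=['U', 'A', 'R'] left=[] right=[] parent=Y
Step 6 (up): focus=Y path=root depth=0 children=['M'] (at root)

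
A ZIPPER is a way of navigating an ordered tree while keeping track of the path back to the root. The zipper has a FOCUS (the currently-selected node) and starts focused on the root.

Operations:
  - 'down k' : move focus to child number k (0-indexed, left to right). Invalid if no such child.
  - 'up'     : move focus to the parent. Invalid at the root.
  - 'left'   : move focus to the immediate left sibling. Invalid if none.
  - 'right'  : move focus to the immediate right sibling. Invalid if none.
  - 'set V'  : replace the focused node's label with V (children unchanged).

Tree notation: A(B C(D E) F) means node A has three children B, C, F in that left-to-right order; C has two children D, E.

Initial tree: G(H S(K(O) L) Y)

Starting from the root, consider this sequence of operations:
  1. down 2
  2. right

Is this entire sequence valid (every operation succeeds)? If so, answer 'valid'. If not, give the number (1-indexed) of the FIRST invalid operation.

Answer: 2

Derivation:
Step 1 (down 2): focus=Y path=2 depth=1 children=[] left=['H', 'S'] right=[] parent=G
Step 2 (right): INVALID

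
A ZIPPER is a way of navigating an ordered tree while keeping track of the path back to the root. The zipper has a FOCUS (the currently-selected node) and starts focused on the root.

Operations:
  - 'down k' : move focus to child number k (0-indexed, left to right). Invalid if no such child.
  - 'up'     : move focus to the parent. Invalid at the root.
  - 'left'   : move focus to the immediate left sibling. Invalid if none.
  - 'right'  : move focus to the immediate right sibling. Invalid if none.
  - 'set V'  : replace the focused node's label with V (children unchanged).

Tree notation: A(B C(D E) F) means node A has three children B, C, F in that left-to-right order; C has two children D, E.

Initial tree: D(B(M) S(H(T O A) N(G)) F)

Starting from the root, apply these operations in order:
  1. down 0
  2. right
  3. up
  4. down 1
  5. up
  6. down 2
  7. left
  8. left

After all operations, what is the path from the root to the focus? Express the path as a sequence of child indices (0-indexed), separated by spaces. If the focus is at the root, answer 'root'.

Answer: 0

Derivation:
Step 1 (down 0): focus=B path=0 depth=1 children=['M'] left=[] right=['S', 'F'] parent=D
Step 2 (right): focus=S path=1 depth=1 children=['H', 'N'] left=['B'] right=['F'] parent=D
Step 3 (up): focus=D path=root depth=0 children=['B', 'S', 'F'] (at root)
Step 4 (down 1): focus=S path=1 depth=1 children=['H', 'N'] left=['B'] right=['F'] parent=D
Step 5 (up): focus=D path=root depth=0 children=['B', 'S', 'F'] (at root)
Step 6 (down 2): focus=F path=2 depth=1 children=[] left=['B', 'S'] right=[] parent=D
Step 7 (left): focus=S path=1 depth=1 children=['H', 'N'] left=['B'] right=['F'] parent=D
Step 8 (left): focus=B path=0 depth=1 children=['M'] left=[] right=['S', 'F'] parent=D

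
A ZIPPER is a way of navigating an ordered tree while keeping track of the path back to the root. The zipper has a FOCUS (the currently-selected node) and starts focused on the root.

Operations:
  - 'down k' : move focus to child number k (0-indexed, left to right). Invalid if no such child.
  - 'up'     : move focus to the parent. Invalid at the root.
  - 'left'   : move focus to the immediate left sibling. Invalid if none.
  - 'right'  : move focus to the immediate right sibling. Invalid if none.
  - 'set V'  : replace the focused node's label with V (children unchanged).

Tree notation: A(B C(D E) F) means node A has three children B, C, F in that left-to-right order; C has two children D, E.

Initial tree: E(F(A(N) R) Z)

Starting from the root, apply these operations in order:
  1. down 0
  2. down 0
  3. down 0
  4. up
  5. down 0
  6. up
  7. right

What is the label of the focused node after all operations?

Step 1 (down 0): focus=F path=0 depth=1 children=['A', 'R'] left=[] right=['Z'] parent=E
Step 2 (down 0): focus=A path=0/0 depth=2 children=['N'] left=[] right=['R'] parent=F
Step 3 (down 0): focus=N path=0/0/0 depth=3 children=[] left=[] right=[] parent=A
Step 4 (up): focus=A path=0/0 depth=2 children=['N'] left=[] right=['R'] parent=F
Step 5 (down 0): focus=N path=0/0/0 depth=3 children=[] left=[] right=[] parent=A
Step 6 (up): focus=A path=0/0 depth=2 children=['N'] left=[] right=['R'] parent=F
Step 7 (right): focus=R path=0/1 depth=2 children=[] left=['A'] right=[] parent=F

Answer: R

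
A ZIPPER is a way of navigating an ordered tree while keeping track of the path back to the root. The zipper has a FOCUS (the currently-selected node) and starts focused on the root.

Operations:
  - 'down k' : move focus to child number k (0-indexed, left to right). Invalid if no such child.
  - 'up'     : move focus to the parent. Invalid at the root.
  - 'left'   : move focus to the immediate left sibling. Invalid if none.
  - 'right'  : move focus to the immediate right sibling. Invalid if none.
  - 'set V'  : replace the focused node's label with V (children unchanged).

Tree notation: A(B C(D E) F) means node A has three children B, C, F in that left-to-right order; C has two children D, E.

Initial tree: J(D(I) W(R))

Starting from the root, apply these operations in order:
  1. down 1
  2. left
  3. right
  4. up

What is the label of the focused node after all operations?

Answer: J

Derivation:
Step 1 (down 1): focus=W path=1 depth=1 children=['R'] left=['D'] right=[] parent=J
Step 2 (left): focus=D path=0 depth=1 children=['I'] left=[] right=['W'] parent=J
Step 3 (right): focus=W path=1 depth=1 children=['R'] left=['D'] right=[] parent=J
Step 4 (up): focus=J path=root depth=0 children=['D', 'W'] (at root)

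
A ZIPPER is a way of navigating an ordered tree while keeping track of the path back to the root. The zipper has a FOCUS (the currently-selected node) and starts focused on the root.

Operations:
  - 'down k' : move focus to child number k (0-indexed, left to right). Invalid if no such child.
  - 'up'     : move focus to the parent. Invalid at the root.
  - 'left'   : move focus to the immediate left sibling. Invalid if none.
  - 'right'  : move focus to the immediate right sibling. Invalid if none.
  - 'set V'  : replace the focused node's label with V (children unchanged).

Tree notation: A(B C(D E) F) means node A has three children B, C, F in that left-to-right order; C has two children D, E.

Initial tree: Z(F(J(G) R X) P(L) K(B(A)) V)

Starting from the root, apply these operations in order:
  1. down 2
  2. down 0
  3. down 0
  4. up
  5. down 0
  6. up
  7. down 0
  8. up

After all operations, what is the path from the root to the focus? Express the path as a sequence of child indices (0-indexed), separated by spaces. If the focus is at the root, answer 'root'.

Step 1 (down 2): focus=K path=2 depth=1 children=['B'] left=['F', 'P'] right=['V'] parent=Z
Step 2 (down 0): focus=B path=2/0 depth=2 children=['A'] left=[] right=[] parent=K
Step 3 (down 0): focus=A path=2/0/0 depth=3 children=[] left=[] right=[] parent=B
Step 4 (up): focus=B path=2/0 depth=2 children=['A'] left=[] right=[] parent=K
Step 5 (down 0): focus=A path=2/0/0 depth=3 children=[] left=[] right=[] parent=B
Step 6 (up): focus=B path=2/0 depth=2 children=['A'] left=[] right=[] parent=K
Step 7 (down 0): focus=A path=2/0/0 depth=3 children=[] left=[] right=[] parent=B
Step 8 (up): focus=B path=2/0 depth=2 children=['A'] left=[] right=[] parent=K

Answer: 2 0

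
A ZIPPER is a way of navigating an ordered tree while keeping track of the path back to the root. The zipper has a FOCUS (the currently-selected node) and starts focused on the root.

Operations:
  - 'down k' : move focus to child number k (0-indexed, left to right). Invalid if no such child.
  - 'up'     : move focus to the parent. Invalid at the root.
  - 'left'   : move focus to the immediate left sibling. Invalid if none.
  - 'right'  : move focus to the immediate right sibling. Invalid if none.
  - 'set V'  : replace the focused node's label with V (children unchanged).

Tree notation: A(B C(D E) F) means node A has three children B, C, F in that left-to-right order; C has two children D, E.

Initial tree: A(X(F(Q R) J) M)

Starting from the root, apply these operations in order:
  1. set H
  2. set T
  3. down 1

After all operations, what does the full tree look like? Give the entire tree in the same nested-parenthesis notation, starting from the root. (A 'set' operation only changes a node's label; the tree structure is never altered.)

Step 1 (set H): focus=H path=root depth=0 children=['X', 'M'] (at root)
Step 2 (set T): focus=T path=root depth=0 children=['X', 'M'] (at root)
Step 3 (down 1): focus=M path=1 depth=1 children=[] left=['X'] right=[] parent=T

Answer: T(X(F(Q R) J) M)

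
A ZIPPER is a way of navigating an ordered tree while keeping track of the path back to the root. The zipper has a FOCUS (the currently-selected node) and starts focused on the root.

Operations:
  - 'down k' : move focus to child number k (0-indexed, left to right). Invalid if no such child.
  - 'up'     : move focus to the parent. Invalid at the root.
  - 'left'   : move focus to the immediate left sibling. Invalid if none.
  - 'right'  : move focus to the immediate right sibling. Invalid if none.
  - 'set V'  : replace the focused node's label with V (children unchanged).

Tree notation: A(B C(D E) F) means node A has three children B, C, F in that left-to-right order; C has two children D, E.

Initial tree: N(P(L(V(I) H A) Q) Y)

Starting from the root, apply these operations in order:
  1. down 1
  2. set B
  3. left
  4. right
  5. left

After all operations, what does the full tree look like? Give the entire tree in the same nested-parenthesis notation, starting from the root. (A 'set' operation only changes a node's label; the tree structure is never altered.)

Step 1 (down 1): focus=Y path=1 depth=1 children=[] left=['P'] right=[] parent=N
Step 2 (set B): focus=B path=1 depth=1 children=[] left=['P'] right=[] parent=N
Step 3 (left): focus=P path=0 depth=1 children=['L', 'Q'] left=[] right=['B'] parent=N
Step 4 (right): focus=B path=1 depth=1 children=[] left=['P'] right=[] parent=N
Step 5 (left): focus=P path=0 depth=1 children=['L', 'Q'] left=[] right=['B'] parent=N

Answer: N(P(L(V(I) H A) Q) B)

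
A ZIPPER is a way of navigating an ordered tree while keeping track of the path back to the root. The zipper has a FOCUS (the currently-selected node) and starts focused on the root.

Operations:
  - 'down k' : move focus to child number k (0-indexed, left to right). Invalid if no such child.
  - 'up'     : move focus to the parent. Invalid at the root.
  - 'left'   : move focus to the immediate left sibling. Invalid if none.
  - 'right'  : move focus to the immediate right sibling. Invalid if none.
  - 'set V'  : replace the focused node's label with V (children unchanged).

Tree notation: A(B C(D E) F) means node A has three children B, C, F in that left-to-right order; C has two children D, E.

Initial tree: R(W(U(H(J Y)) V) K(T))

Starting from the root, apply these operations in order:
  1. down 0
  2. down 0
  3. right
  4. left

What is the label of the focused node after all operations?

Answer: U

Derivation:
Step 1 (down 0): focus=W path=0 depth=1 children=['U', 'V'] left=[] right=['K'] parent=R
Step 2 (down 0): focus=U path=0/0 depth=2 children=['H'] left=[] right=['V'] parent=W
Step 3 (right): focus=V path=0/1 depth=2 children=[] left=['U'] right=[] parent=W
Step 4 (left): focus=U path=0/0 depth=2 children=['H'] left=[] right=['V'] parent=W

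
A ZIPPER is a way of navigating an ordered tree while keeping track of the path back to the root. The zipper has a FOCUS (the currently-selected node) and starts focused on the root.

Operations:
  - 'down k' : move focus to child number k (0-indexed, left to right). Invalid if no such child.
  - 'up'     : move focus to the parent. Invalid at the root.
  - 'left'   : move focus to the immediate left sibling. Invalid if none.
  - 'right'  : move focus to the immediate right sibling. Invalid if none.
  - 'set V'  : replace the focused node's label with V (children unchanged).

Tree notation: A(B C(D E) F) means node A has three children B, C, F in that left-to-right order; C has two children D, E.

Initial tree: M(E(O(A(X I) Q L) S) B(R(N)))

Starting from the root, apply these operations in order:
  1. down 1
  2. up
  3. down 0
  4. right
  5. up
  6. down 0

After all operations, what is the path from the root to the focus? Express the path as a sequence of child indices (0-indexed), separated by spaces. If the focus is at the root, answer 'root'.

Step 1 (down 1): focus=B path=1 depth=1 children=['R'] left=['E'] right=[] parent=M
Step 2 (up): focus=M path=root depth=0 children=['E', 'B'] (at root)
Step 3 (down 0): focus=E path=0 depth=1 children=['O', 'S'] left=[] right=['B'] parent=M
Step 4 (right): focus=B path=1 depth=1 children=['R'] left=['E'] right=[] parent=M
Step 5 (up): focus=M path=root depth=0 children=['E', 'B'] (at root)
Step 6 (down 0): focus=E path=0 depth=1 children=['O', 'S'] left=[] right=['B'] parent=M

Answer: 0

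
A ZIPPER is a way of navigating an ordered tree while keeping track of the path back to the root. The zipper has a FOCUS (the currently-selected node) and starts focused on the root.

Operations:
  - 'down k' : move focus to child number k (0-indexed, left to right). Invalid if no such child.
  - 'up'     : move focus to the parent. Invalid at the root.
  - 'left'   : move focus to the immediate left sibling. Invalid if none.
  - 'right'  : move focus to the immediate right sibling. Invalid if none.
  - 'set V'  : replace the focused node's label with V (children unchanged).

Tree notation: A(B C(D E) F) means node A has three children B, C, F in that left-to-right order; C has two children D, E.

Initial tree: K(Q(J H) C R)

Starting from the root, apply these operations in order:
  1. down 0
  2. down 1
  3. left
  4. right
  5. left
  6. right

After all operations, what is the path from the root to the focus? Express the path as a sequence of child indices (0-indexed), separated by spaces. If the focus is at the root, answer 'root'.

Answer: 0 1

Derivation:
Step 1 (down 0): focus=Q path=0 depth=1 children=['J', 'H'] left=[] right=['C', 'R'] parent=K
Step 2 (down 1): focus=H path=0/1 depth=2 children=[] left=['J'] right=[] parent=Q
Step 3 (left): focus=J path=0/0 depth=2 children=[] left=[] right=['H'] parent=Q
Step 4 (right): focus=H path=0/1 depth=2 children=[] left=['J'] right=[] parent=Q
Step 5 (left): focus=J path=0/0 depth=2 children=[] left=[] right=['H'] parent=Q
Step 6 (right): focus=H path=0/1 depth=2 children=[] left=['J'] right=[] parent=Q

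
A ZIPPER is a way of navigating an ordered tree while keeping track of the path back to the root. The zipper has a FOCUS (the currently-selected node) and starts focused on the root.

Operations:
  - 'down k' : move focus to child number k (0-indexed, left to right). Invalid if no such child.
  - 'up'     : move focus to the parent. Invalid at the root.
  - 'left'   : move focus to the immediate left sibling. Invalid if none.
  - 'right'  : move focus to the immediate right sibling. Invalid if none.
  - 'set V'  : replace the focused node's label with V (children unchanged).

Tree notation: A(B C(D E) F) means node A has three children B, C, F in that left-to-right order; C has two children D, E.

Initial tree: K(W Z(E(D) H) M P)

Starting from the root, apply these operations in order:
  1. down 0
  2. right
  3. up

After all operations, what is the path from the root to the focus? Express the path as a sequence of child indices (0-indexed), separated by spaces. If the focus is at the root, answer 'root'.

Step 1 (down 0): focus=W path=0 depth=1 children=[] left=[] right=['Z', 'M', 'P'] parent=K
Step 2 (right): focus=Z path=1 depth=1 children=['E', 'H'] left=['W'] right=['M', 'P'] parent=K
Step 3 (up): focus=K path=root depth=0 children=['W', 'Z', 'M', 'P'] (at root)

Answer: root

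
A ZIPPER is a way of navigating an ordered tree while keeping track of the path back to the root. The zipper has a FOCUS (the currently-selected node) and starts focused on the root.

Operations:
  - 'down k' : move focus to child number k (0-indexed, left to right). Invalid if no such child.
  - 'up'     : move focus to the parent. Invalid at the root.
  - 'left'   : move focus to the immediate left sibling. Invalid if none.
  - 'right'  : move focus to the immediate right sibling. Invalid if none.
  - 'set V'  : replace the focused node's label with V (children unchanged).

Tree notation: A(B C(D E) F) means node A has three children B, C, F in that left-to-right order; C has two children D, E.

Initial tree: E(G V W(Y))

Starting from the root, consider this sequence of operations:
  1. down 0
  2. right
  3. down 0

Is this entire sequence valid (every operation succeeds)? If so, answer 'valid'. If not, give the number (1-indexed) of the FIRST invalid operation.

Step 1 (down 0): focus=G path=0 depth=1 children=[] left=[] right=['V', 'W'] parent=E
Step 2 (right): focus=V path=1 depth=1 children=[] left=['G'] right=['W'] parent=E
Step 3 (down 0): INVALID

Answer: 3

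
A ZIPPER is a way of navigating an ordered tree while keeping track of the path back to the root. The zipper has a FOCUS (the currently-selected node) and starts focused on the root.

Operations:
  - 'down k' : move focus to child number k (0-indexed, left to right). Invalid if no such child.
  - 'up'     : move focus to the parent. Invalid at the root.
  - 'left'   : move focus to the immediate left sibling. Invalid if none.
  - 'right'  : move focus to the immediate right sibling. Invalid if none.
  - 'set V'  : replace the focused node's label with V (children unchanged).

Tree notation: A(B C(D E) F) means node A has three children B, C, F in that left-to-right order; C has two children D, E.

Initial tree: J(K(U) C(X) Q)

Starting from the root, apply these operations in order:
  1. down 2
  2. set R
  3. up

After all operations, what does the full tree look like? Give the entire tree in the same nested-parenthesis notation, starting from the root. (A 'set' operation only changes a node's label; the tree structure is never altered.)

Answer: J(K(U) C(X) R)

Derivation:
Step 1 (down 2): focus=Q path=2 depth=1 children=[] left=['K', 'C'] right=[] parent=J
Step 2 (set R): focus=R path=2 depth=1 children=[] left=['K', 'C'] right=[] parent=J
Step 3 (up): focus=J path=root depth=0 children=['K', 'C', 'R'] (at root)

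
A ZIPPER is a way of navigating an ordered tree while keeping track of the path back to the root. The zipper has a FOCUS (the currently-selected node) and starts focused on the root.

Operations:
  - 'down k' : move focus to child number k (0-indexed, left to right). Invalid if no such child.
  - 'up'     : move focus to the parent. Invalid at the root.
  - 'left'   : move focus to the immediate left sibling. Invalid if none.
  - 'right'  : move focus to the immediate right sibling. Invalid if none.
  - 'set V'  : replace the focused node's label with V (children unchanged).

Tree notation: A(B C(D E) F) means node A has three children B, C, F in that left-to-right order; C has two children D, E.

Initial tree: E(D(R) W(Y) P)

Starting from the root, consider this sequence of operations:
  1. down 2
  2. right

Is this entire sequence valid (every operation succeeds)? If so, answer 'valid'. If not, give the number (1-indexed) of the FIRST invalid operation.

Step 1 (down 2): focus=P path=2 depth=1 children=[] left=['D', 'W'] right=[] parent=E
Step 2 (right): INVALID

Answer: 2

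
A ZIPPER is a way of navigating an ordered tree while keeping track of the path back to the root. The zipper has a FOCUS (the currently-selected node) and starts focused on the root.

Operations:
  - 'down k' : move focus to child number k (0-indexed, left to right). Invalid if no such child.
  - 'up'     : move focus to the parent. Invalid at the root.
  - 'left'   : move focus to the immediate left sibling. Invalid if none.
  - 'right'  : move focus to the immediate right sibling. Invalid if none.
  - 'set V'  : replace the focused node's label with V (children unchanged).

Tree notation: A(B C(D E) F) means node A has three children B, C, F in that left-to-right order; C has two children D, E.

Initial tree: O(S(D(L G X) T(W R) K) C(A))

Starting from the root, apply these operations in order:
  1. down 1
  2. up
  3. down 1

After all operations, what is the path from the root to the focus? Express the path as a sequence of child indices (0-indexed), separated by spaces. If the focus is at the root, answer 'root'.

Step 1 (down 1): focus=C path=1 depth=1 children=['A'] left=['S'] right=[] parent=O
Step 2 (up): focus=O path=root depth=0 children=['S', 'C'] (at root)
Step 3 (down 1): focus=C path=1 depth=1 children=['A'] left=['S'] right=[] parent=O

Answer: 1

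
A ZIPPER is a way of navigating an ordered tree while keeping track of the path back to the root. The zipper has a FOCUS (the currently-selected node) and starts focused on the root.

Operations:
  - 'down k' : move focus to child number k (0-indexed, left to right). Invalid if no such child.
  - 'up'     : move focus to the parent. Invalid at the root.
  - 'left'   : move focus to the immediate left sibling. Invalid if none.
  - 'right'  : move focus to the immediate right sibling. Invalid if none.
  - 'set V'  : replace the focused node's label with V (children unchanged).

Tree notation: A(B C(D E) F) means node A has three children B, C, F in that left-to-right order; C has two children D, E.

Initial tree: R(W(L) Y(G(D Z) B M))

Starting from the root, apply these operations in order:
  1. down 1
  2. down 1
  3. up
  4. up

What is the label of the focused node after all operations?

Step 1 (down 1): focus=Y path=1 depth=1 children=['G', 'B', 'M'] left=['W'] right=[] parent=R
Step 2 (down 1): focus=B path=1/1 depth=2 children=[] left=['G'] right=['M'] parent=Y
Step 3 (up): focus=Y path=1 depth=1 children=['G', 'B', 'M'] left=['W'] right=[] parent=R
Step 4 (up): focus=R path=root depth=0 children=['W', 'Y'] (at root)

Answer: R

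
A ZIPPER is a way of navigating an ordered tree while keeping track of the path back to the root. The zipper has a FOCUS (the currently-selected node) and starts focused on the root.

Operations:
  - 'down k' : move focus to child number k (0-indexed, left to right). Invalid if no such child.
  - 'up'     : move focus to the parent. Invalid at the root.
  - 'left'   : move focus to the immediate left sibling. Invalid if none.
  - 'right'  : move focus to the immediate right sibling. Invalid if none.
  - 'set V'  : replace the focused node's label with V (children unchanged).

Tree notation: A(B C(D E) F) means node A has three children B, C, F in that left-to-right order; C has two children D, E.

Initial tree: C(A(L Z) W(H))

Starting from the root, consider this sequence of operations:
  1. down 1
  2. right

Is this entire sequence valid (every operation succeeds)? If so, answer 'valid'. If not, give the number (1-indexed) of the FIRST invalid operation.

Step 1 (down 1): focus=W path=1 depth=1 children=['H'] left=['A'] right=[] parent=C
Step 2 (right): INVALID

Answer: 2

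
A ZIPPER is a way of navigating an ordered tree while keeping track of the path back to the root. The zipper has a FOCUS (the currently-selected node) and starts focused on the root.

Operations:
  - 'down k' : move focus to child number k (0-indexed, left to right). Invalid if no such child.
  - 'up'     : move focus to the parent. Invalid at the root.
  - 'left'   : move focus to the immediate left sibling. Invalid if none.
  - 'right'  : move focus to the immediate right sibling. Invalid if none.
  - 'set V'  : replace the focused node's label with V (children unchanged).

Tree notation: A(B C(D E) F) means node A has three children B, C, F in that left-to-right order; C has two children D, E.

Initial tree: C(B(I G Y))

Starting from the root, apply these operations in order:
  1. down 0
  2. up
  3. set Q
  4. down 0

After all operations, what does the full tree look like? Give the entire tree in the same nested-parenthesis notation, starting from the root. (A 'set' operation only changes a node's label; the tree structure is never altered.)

Answer: Q(B(I G Y))

Derivation:
Step 1 (down 0): focus=B path=0 depth=1 children=['I', 'G', 'Y'] left=[] right=[] parent=C
Step 2 (up): focus=C path=root depth=0 children=['B'] (at root)
Step 3 (set Q): focus=Q path=root depth=0 children=['B'] (at root)
Step 4 (down 0): focus=B path=0 depth=1 children=['I', 'G', 'Y'] left=[] right=[] parent=Q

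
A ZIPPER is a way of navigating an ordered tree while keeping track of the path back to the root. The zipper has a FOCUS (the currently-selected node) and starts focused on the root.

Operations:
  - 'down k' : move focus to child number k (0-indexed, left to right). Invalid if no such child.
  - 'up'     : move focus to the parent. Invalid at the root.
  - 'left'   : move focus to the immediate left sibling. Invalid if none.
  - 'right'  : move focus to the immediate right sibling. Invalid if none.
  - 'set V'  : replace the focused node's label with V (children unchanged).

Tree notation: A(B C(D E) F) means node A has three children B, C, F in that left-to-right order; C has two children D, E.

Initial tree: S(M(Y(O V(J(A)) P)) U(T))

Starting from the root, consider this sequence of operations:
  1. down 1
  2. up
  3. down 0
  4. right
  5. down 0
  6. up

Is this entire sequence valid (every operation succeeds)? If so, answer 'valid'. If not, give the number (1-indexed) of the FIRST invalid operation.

Answer: valid

Derivation:
Step 1 (down 1): focus=U path=1 depth=1 children=['T'] left=['M'] right=[] parent=S
Step 2 (up): focus=S path=root depth=0 children=['M', 'U'] (at root)
Step 3 (down 0): focus=M path=0 depth=1 children=['Y'] left=[] right=['U'] parent=S
Step 4 (right): focus=U path=1 depth=1 children=['T'] left=['M'] right=[] parent=S
Step 5 (down 0): focus=T path=1/0 depth=2 children=[] left=[] right=[] parent=U
Step 6 (up): focus=U path=1 depth=1 children=['T'] left=['M'] right=[] parent=S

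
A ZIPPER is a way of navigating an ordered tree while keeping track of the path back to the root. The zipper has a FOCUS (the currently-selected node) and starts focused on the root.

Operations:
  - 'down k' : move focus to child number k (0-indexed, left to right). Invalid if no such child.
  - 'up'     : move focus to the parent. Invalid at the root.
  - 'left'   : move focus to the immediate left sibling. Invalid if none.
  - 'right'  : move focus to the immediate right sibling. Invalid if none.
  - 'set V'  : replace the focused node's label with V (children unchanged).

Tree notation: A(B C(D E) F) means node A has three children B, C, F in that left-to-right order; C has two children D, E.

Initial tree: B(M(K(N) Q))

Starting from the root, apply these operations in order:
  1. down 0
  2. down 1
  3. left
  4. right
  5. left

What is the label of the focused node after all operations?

Answer: K

Derivation:
Step 1 (down 0): focus=M path=0 depth=1 children=['K', 'Q'] left=[] right=[] parent=B
Step 2 (down 1): focus=Q path=0/1 depth=2 children=[] left=['K'] right=[] parent=M
Step 3 (left): focus=K path=0/0 depth=2 children=['N'] left=[] right=['Q'] parent=M
Step 4 (right): focus=Q path=0/1 depth=2 children=[] left=['K'] right=[] parent=M
Step 5 (left): focus=K path=0/0 depth=2 children=['N'] left=[] right=['Q'] parent=M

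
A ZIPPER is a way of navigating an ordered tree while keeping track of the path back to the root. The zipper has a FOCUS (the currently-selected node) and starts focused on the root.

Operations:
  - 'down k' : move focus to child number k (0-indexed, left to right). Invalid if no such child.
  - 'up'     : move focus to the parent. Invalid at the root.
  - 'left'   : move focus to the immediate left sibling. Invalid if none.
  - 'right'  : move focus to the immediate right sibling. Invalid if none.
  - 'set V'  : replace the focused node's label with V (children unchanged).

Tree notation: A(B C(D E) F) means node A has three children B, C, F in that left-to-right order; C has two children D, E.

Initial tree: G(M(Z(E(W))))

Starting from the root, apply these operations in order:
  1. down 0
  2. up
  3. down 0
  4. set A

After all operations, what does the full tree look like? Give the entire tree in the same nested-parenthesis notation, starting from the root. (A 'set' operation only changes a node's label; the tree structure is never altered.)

Answer: G(A(Z(E(W))))

Derivation:
Step 1 (down 0): focus=M path=0 depth=1 children=['Z'] left=[] right=[] parent=G
Step 2 (up): focus=G path=root depth=0 children=['M'] (at root)
Step 3 (down 0): focus=M path=0 depth=1 children=['Z'] left=[] right=[] parent=G
Step 4 (set A): focus=A path=0 depth=1 children=['Z'] left=[] right=[] parent=G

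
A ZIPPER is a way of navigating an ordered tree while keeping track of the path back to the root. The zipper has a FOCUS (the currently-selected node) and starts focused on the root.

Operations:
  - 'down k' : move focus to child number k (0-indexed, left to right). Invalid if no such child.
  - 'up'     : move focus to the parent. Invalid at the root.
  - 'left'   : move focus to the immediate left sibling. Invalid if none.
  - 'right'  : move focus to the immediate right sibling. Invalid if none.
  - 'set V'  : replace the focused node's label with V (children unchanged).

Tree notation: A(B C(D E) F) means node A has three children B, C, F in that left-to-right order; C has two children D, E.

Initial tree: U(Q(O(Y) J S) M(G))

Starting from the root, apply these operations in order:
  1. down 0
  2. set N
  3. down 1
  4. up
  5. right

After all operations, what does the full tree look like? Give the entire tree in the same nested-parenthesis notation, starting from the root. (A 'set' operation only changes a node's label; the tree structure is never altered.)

Step 1 (down 0): focus=Q path=0 depth=1 children=['O', 'J', 'S'] left=[] right=['M'] parent=U
Step 2 (set N): focus=N path=0 depth=1 children=['O', 'J', 'S'] left=[] right=['M'] parent=U
Step 3 (down 1): focus=J path=0/1 depth=2 children=[] left=['O'] right=['S'] parent=N
Step 4 (up): focus=N path=0 depth=1 children=['O', 'J', 'S'] left=[] right=['M'] parent=U
Step 5 (right): focus=M path=1 depth=1 children=['G'] left=['N'] right=[] parent=U

Answer: U(N(O(Y) J S) M(G))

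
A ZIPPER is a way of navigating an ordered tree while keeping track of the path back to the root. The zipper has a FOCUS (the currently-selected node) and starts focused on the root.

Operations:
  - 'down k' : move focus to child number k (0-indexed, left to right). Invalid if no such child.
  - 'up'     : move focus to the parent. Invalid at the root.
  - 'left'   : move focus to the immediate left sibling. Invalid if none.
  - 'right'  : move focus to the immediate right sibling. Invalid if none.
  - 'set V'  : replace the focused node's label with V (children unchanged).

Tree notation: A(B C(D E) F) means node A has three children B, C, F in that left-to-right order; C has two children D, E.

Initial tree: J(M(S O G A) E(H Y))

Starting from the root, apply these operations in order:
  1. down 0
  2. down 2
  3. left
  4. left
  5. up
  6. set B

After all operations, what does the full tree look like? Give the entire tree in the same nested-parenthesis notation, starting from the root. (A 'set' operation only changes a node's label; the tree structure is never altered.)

Step 1 (down 0): focus=M path=0 depth=1 children=['S', 'O', 'G', 'A'] left=[] right=['E'] parent=J
Step 2 (down 2): focus=G path=0/2 depth=2 children=[] left=['S', 'O'] right=['A'] parent=M
Step 3 (left): focus=O path=0/1 depth=2 children=[] left=['S'] right=['G', 'A'] parent=M
Step 4 (left): focus=S path=0/0 depth=2 children=[] left=[] right=['O', 'G', 'A'] parent=M
Step 5 (up): focus=M path=0 depth=1 children=['S', 'O', 'G', 'A'] left=[] right=['E'] parent=J
Step 6 (set B): focus=B path=0 depth=1 children=['S', 'O', 'G', 'A'] left=[] right=['E'] parent=J

Answer: J(B(S O G A) E(H Y))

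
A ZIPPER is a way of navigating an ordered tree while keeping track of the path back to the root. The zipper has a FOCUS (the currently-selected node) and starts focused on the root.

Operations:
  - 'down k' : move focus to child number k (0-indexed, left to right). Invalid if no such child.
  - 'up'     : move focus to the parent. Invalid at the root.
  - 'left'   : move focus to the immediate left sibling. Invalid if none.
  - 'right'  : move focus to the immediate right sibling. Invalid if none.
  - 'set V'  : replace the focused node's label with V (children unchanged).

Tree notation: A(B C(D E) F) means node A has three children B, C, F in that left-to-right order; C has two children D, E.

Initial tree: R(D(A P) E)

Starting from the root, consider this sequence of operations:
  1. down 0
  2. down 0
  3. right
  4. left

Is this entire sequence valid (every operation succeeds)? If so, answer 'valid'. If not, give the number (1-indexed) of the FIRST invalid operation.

Answer: valid

Derivation:
Step 1 (down 0): focus=D path=0 depth=1 children=['A', 'P'] left=[] right=['E'] parent=R
Step 2 (down 0): focus=A path=0/0 depth=2 children=[] left=[] right=['P'] parent=D
Step 3 (right): focus=P path=0/1 depth=2 children=[] left=['A'] right=[] parent=D
Step 4 (left): focus=A path=0/0 depth=2 children=[] left=[] right=['P'] parent=D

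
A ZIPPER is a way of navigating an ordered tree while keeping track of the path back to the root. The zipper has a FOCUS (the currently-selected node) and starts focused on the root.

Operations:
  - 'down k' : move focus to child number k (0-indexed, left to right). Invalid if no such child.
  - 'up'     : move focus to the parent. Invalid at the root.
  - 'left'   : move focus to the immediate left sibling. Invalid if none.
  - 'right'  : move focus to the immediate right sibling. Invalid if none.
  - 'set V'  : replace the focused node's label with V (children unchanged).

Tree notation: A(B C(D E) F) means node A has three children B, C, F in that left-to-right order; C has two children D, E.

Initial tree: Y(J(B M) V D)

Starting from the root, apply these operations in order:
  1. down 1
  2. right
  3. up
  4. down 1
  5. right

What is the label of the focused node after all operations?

Step 1 (down 1): focus=V path=1 depth=1 children=[] left=['J'] right=['D'] parent=Y
Step 2 (right): focus=D path=2 depth=1 children=[] left=['J', 'V'] right=[] parent=Y
Step 3 (up): focus=Y path=root depth=0 children=['J', 'V', 'D'] (at root)
Step 4 (down 1): focus=V path=1 depth=1 children=[] left=['J'] right=['D'] parent=Y
Step 5 (right): focus=D path=2 depth=1 children=[] left=['J', 'V'] right=[] parent=Y

Answer: D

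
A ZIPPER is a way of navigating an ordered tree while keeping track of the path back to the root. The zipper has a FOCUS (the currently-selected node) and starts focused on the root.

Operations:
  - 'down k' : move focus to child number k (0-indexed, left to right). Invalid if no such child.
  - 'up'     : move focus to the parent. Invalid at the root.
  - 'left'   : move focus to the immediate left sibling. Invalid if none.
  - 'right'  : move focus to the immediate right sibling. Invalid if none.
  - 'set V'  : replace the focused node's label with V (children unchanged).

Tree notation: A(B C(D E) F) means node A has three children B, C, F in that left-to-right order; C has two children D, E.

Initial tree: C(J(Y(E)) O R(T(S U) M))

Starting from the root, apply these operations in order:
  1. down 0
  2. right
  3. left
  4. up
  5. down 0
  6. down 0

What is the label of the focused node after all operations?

Answer: Y

Derivation:
Step 1 (down 0): focus=J path=0 depth=1 children=['Y'] left=[] right=['O', 'R'] parent=C
Step 2 (right): focus=O path=1 depth=1 children=[] left=['J'] right=['R'] parent=C
Step 3 (left): focus=J path=0 depth=1 children=['Y'] left=[] right=['O', 'R'] parent=C
Step 4 (up): focus=C path=root depth=0 children=['J', 'O', 'R'] (at root)
Step 5 (down 0): focus=J path=0 depth=1 children=['Y'] left=[] right=['O', 'R'] parent=C
Step 6 (down 0): focus=Y path=0/0 depth=2 children=['E'] left=[] right=[] parent=J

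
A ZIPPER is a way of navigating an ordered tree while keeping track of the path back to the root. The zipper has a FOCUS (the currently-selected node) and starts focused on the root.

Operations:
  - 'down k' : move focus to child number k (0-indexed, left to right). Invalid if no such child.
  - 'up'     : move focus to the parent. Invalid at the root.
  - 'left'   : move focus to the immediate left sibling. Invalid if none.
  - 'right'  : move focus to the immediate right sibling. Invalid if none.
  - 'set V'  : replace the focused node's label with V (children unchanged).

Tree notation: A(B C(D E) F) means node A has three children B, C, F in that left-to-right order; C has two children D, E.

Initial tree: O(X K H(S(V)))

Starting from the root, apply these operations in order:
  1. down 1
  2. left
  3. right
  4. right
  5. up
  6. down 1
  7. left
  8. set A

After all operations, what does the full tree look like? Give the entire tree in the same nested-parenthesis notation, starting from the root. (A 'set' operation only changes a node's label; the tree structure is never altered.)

Step 1 (down 1): focus=K path=1 depth=1 children=[] left=['X'] right=['H'] parent=O
Step 2 (left): focus=X path=0 depth=1 children=[] left=[] right=['K', 'H'] parent=O
Step 3 (right): focus=K path=1 depth=1 children=[] left=['X'] right=['H'] parent=O
Step 4 (right): focus=H path=2 depth=1 children=['S'] left=['X', 'K'] right=[] parent=O
Step 5 (up): focus=O path=root depth=0 children=['X', 'K', 'H'] (at root)
Step 6 (down 1): focus=K path=1 depth=1 children=[] left=['X'] right=['H'] parent=O
Step 7 (left): focus=X path=0 depth=1 children=[] left=[] right=['K', 'H'] parent=O
Step 8 (set A): focus=A path=0 depth=1 children=[] left=[] right=['K', 'H'] parent=O

Answer: O(A K H(S(V)))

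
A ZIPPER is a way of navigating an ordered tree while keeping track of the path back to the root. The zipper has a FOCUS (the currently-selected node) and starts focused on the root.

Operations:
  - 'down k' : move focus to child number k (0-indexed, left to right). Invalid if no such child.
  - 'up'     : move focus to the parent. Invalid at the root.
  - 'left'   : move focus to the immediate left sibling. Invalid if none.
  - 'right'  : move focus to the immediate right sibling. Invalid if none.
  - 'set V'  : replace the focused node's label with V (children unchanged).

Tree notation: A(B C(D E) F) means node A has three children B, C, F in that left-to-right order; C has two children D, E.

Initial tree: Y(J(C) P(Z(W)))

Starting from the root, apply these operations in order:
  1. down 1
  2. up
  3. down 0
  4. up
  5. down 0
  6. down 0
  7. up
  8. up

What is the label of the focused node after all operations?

Step 1 (down 1): focus=P path=1 depth=1 children=['Z'] left=['J'] right=[] parent=Y
Step 2 (up): focus=Y path=root depth=0 children=['J', 'P'] (at root)
Step 3 (down 0): focus=J path=0 depth=1 children=['C'] left=[] right=['P'] parent=Y
Step 4 (up): focus=Y path=root depth=0 children=['J', 'P'] (at root)
Step 5 (down 0): focus=J path=0 depth=1 children=['C'] left=[] right=['P'] parent=Y
Step 6 (down 0): focus=C path=0/0 depth=2 children=[] left=[] right=[] parent=J
Step 7 (up): focus=J path=0 depth=1 children=['C'] left=[] right=['P'] parent=Y
Step 8 (up): focus=Y path=root depth=0 children=['J', 'P'] (at root)

Answer: Y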